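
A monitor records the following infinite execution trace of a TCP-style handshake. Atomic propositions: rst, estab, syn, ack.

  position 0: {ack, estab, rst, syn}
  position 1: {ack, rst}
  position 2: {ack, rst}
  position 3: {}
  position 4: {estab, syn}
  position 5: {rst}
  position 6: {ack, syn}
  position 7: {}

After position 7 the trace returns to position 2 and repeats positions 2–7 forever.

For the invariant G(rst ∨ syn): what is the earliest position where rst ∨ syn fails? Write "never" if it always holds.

Check rst ∨ syn at each position in order: 0 ✓, 1 ✓, 2 ✓.
At position 3 the labels are {}, so rst ∨ syn is false there. This is the first violation.

3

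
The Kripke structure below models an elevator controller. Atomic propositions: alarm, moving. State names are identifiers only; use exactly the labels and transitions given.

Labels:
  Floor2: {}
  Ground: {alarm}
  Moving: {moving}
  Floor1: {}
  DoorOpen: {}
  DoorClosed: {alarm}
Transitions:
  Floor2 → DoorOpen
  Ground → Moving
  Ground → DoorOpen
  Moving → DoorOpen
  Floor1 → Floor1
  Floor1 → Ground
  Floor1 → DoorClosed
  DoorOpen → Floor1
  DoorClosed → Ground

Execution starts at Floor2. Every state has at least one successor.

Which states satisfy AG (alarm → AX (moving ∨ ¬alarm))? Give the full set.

States satisfying alarm → AX (moving ∨ ¬alarm): {Floor2, Ground, Moving, Floor1, DoorOpen}.
States satisfying AG (alarm → AX (moving ∨ ¬alarm)): ∅.

none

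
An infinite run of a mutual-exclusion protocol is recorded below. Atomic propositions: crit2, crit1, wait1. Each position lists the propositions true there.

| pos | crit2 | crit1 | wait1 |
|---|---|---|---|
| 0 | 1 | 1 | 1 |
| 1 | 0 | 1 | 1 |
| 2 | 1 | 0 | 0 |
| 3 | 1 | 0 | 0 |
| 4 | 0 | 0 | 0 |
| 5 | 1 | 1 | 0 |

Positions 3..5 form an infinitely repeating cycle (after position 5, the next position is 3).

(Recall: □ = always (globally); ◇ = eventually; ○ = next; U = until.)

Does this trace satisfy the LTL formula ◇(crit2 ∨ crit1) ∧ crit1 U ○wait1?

Yes

crit2 ∨ crit1 holds at position 0, which is reachable from 0, so ◇(crit2 ∨ crit1) holds.
Walking from position 0: ○wait1 first holds at position 0, and crit1 holds at every earlier position along the way, so crit1 U ○wait1 holds.
At position 0: ◇(crit2 ∨ crit1) is true; crit1 U ○wait1 is true; so ◇(crit2 ∨ crit1) ∧ crit1 U ○wait1 is true.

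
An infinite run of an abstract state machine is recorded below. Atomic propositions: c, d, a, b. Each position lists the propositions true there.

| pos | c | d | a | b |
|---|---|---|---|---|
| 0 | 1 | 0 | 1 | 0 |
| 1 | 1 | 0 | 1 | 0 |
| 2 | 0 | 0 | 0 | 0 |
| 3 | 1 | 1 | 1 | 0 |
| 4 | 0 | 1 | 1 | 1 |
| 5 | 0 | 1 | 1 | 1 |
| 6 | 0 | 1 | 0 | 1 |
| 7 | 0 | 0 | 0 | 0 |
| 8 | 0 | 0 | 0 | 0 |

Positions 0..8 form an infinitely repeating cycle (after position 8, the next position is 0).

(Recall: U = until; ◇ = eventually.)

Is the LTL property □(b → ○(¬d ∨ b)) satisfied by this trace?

b → ○(¬d ∨ b) holds at every position 0..8, and those are all positions ever visited, so □(b → ○(¬d ∨ b)) holds.
Positions where b holds: 4, 5, 6.
Check ○(¬d ∨ b) at each: 4→ok, 5→ok, 6→ok.

Yes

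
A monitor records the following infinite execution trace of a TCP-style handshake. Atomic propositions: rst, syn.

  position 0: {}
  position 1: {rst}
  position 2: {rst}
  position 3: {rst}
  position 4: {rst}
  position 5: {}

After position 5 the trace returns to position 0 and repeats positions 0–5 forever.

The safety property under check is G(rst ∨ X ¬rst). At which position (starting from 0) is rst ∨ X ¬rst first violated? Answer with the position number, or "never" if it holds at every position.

At position 0 the labels are {} and the next position 1 has {rst}, so rst ∨ X ¬rst is false there. This is the first violation.

0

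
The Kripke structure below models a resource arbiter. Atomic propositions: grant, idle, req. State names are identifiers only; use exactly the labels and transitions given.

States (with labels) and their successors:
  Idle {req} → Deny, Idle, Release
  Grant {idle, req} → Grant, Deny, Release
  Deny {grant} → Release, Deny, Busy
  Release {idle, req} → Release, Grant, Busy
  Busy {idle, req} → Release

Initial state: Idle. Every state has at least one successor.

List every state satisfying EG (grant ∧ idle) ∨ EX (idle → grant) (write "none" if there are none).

{Idle, Grant, Deny}

States satisfying grant ∧ idle: ∅.
States satisfying EG (grant ∧ idle): ∅.
States satisfying idle → grant: {Idle, Deny}.
States satisfying EX (idle → grant): {Idle, Grant, Deny}.
States satisfying EG (grant ∧ idle) ∨ EX (idle → grant): {Idle, Grant, Deny}.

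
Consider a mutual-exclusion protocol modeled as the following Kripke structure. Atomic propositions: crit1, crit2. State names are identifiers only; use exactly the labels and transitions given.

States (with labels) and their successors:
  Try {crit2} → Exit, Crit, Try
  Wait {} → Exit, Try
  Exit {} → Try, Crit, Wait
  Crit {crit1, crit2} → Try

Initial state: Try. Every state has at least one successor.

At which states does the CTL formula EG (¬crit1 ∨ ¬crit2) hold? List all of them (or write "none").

{Try, Wait, Exit}

States satisfying ¬crit1 ∨ ¬crit2: {Try, Wait, Exit}.
States satisfying EG (¬crit1 ∨ ¬crit2): {Try, Wait, Exit}.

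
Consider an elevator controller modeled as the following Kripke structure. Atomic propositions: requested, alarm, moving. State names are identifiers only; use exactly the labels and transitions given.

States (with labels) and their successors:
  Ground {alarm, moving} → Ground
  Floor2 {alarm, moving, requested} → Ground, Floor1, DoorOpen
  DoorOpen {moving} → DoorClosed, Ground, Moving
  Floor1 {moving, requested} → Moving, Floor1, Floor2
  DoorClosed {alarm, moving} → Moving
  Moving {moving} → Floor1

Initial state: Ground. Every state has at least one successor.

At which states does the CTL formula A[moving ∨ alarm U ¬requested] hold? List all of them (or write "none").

States satisfying moving ∨ alarm: {Ground, Floor2, DoorOpen, Floor1, DoorClosed, Moving}.
States satisfying ¬requested: {Ground, DoorOpen, DoorClosed, Moving}.
States satisfying A[moving ∨ alarm U ¬requested]: {Ground, DoorOpen, DoorClosed, Moving}.

{Ground, DoorOpen, DoorClosed, Moving}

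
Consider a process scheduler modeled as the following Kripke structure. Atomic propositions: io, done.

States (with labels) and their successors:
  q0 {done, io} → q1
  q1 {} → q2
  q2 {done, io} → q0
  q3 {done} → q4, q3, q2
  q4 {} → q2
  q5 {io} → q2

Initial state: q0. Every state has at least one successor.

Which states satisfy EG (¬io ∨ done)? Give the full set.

States satisfying ¬io ∨ done: {q0, q1, q2, q3, q4}.
States satisfying EG (¬io ∨ done): {q0, q1, q2, q3, q4}.

{q0, q1, q2, q3, q4}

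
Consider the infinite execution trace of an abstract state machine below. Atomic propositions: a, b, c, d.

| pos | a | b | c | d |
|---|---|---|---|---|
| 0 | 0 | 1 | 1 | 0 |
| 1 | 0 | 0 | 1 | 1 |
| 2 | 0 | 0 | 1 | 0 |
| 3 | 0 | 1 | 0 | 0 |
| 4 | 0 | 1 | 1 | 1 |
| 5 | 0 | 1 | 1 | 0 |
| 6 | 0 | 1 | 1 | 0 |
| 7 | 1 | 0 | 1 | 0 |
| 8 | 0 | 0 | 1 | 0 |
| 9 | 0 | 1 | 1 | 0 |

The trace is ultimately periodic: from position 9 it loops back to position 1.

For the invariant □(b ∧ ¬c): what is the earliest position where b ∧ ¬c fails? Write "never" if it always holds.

0

At position 0 the labels are {b, c}, so b ∧ ¬c is false there. This is the first violation.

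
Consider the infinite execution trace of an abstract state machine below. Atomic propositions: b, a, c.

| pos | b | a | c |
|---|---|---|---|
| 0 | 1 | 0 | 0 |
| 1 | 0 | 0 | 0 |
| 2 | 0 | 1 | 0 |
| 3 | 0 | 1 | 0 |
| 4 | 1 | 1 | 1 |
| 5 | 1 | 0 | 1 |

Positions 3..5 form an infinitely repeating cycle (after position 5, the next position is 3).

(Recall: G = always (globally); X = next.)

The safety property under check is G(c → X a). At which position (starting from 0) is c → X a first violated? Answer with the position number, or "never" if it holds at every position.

Check c → X a at each position in order: 0 ✓, 1 ✓, 2 ✓, 3 ✓.
At position 4 the labels are {a, b, c} and the next position 5 has {b, c}, so c → X a is false there. This is the first violation.

4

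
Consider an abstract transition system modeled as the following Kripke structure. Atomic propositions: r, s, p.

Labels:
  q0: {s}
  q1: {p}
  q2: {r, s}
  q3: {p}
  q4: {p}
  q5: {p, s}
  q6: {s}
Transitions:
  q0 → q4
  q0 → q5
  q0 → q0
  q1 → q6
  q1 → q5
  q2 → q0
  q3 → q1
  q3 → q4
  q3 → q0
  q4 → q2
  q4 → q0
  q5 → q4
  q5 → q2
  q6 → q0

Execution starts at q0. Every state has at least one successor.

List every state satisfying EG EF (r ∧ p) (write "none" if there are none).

States satisfying EF (r ∧ p): ∅.
States satisfying EG EF (r ∧ p): ∅.

none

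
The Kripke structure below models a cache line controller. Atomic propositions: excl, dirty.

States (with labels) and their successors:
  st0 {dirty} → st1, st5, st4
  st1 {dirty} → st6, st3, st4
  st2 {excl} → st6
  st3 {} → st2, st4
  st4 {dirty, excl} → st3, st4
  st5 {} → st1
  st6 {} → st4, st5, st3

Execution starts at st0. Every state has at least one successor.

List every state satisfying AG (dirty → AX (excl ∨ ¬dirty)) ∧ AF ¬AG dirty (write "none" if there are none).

{st1, st2, st3, st4, st5, st6}

States satisfying dirty → AX (excl ∨ ¬dirty): {st1, st2, st3, st4, st5, st6}.
States satisfying AG (dirty → AX (excl ∨ ¬dirty)): {st1, st2, st3, st4, st5, st6}.
States satisfying ¬AG dirty: {st0, st1, st2, st3, st4, st5, st6}.
States satisfying AF ¬AG dirty: {st0, st1, st2, st3, st4, st5, st6}.
States satisfying AG (dirty → AX (excl ∨ ¬dirty)) ∧ AF ¬AG dirty: {st1, st2, st3, st4, st5, st6}.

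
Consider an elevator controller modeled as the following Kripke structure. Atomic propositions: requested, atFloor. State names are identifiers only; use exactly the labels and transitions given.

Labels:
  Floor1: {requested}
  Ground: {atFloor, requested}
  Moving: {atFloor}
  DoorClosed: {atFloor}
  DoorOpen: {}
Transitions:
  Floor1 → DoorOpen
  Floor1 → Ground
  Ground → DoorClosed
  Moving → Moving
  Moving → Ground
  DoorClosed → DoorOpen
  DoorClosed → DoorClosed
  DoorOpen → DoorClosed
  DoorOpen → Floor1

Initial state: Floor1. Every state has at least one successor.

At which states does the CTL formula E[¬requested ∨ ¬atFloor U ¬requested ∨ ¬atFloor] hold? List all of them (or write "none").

{Floor1, Moving, DoorClosed, DoorOpen}

States satisfying ¬requested ∨ ¬atFloor: {Floor1, Moving, DoorClosed, DoorOpen}.
States satisfying E[¬requested ∨ ¬atFloor U ¬requested ∨ ¬atFloor]: {Floor1, Moving, DoorClosed, DoorOpen}.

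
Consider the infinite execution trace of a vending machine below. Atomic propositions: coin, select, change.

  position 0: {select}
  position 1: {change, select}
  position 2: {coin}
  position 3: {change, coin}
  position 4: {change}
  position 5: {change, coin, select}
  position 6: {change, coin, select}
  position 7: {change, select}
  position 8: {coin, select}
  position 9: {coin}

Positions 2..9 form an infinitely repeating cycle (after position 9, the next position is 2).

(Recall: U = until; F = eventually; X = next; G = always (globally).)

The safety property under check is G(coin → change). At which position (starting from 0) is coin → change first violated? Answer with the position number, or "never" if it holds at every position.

2

Check coin → change at each position in order: 0 ✓, 1 ✓.
At position 2 the labels are {coin}, so coin → change is false there. This is the first violation.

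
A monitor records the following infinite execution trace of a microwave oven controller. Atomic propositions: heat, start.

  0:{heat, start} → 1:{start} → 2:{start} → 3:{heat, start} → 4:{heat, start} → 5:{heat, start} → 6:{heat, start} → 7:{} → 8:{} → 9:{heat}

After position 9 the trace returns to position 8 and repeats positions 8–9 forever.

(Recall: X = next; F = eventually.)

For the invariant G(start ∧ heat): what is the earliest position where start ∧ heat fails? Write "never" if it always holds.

1

Check start ∧ heat at each position in order: 0 ✓.
At position 1 the labels are {start}, so start ∧ heat is false there. This is the first violation.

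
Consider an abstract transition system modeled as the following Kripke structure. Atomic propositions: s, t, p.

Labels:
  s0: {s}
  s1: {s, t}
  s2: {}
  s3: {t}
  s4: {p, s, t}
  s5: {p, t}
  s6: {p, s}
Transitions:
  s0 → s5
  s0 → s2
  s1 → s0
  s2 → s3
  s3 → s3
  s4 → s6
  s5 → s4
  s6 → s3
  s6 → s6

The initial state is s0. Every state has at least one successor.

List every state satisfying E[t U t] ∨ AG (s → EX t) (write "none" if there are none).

States satisfying t: {s1, s3, s4, s5}.
States satisfying E[t U t]: {s1, s3, s4, s5}.
States satisfying s → EX t: {s0, s2, s3, s5, s6}.
States satisfying AG (s → EX t): {s2, s3, s6}.
States satisfying E[t U t] ∨ AG (s → EX t): {s1, s2, s3, s4, s5, s6}.

{s1, s2, s3, s4, s5, s6}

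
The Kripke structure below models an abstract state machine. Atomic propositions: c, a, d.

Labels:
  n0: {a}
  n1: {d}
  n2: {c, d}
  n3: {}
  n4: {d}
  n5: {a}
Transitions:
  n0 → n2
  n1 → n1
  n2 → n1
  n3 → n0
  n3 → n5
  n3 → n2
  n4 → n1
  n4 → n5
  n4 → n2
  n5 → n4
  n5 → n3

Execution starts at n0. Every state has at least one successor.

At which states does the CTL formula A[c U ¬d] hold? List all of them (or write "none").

{n0, n3, n5}

States satisfying c: {n2}.
States satisfying ¬d: {n0, n3, n5}.
States satisfying A[c U ¬d]: {n0, n3, n5}.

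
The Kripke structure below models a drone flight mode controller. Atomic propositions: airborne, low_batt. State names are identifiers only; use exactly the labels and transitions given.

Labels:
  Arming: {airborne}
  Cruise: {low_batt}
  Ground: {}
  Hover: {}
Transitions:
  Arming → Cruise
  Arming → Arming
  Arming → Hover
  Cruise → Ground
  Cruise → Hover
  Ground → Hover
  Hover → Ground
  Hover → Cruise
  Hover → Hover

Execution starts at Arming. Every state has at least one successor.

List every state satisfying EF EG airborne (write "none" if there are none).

{Arming}

States satisfying EG airborne: {Arming}.
States satisfying EF EG airborne: {Arming}.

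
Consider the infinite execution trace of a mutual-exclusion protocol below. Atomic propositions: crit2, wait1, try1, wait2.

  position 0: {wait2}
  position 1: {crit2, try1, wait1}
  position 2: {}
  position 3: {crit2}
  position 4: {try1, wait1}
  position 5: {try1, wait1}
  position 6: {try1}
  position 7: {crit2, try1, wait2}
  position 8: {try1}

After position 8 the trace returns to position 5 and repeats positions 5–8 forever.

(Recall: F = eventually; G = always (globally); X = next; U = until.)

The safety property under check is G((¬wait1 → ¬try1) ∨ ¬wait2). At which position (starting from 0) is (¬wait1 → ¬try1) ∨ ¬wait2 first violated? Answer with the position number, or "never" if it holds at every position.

Check (¬wait1 → ¬try1) ∨ ¬wait2 at each position in order: 0 ✓, 1 ✓, 2 ✓, 3 ✓, 4 ✓, 5 ✓, 6 ✓.
At position 7 the labels are {crit2, try1, wait2}, so (¬wait1 → ¬try1) ∨ ¬wait2 is false there. This is the first violation.

7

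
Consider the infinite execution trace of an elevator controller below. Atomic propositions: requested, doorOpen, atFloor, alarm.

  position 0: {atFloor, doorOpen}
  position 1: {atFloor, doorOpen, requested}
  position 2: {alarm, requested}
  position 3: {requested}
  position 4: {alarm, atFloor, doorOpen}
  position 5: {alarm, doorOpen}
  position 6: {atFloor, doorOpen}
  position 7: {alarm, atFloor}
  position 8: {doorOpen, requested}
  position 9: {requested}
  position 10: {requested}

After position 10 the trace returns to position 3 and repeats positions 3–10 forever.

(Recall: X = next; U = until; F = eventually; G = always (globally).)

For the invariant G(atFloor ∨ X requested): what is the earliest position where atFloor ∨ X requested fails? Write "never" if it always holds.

3

Check atFloor ∨ X requested at each position in order: 0 ✓, 1 ✓, 2 ✓.
At position 3 the labels are {requested} and the next position 4 has {alarm, atFloor, doorOpen}, so atFloor ∨ X requested is false there. This is the first violation.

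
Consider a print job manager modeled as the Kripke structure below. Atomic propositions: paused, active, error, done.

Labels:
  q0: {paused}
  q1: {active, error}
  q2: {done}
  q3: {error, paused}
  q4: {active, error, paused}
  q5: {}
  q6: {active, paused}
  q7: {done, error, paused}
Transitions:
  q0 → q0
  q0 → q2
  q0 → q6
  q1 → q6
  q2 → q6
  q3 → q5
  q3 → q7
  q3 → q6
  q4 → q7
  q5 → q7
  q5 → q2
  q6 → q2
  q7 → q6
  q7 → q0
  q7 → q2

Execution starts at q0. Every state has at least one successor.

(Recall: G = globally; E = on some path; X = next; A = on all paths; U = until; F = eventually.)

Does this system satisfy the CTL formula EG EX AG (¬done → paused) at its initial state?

Satisfied

States satisfying EX AG (¬done → paused): {q0, q1, q2, q3, q4, q5, q6, q7}.
States satisfying EG EX AG (¬done → paused): {q0, q1, q2, q3, q4, q5, q6, q7}.
q0 ∈ Sat(EG EX AG (¬done → paused)).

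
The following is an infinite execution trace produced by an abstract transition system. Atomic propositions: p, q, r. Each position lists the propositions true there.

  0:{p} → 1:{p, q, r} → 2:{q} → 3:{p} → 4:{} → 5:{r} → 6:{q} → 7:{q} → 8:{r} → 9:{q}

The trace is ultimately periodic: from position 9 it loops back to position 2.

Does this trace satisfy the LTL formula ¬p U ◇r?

Satisfied

Walking from position 0: ◇r first holds at position 0, and ¬p holds at every earlier position along the way, so ¬p U ◇r holds.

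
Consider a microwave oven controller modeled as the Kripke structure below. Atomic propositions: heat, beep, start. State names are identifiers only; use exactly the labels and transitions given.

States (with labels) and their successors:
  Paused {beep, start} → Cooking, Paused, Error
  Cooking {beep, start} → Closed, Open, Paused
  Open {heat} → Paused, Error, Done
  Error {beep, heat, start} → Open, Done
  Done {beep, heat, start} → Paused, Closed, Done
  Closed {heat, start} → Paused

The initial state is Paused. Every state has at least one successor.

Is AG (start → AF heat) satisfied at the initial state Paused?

Violated

States satisfying start → AF heat: {Open, Error, Done, Closed}.
States satisfying AG (start → AF heat): ∅.
Cooking is reachable from Paused and violates start → AF heat, so AG fails at Paused.
Paused ∉ Sat(AG (start → AF heat)).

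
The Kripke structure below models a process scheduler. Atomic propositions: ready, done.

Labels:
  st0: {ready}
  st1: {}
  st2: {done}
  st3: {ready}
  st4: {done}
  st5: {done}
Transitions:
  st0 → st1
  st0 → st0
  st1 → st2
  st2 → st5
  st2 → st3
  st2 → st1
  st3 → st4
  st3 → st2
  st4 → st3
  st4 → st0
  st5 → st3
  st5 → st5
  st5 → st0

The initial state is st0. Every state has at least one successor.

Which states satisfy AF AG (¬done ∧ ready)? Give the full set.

States satisfying AG (¬done ∧ ready): ∅.
States satisfying AF AG (¬done ∧ ready): ∅.

none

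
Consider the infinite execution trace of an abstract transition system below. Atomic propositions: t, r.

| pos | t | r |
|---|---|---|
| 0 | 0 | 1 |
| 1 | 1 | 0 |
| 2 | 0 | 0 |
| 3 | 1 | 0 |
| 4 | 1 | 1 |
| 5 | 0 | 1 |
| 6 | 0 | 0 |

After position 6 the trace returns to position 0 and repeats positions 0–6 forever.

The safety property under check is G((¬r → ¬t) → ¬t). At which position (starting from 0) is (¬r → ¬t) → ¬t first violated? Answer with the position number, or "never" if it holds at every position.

Check (¬r → ¬t) → ¬t at each position in order: 0 ✓, 1 ✓, 2 ✓, 3 ✓.
At position 4 the labels are {r, t}, so (¬r → ¬t) → ¬t is false there. This is the first violation.

4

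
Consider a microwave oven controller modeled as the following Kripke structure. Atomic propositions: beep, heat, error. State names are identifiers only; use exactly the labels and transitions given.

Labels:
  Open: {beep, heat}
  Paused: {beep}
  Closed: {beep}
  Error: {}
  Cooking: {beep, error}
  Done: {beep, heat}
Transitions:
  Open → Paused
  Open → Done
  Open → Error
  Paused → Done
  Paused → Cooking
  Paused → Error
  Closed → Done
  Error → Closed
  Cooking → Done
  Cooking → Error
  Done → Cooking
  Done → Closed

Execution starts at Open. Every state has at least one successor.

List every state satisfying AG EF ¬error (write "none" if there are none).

{Open, Paused, Closed, Error, Cooking, Done}

States satisfying EF ¬error: {Open, Paused, Closed, Error, Cooking, Done}.
States satisfying AG EF ¬error: {Open, Paused, Closed, Error, Cooking, Done}.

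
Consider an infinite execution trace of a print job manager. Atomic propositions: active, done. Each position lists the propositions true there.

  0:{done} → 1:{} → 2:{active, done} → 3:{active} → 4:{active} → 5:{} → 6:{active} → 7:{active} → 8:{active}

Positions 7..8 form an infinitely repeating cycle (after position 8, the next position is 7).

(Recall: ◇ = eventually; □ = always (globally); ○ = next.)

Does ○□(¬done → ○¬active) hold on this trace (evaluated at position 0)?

Violated

The position after 0 is 1; □(¬done → ○¬active) is false there.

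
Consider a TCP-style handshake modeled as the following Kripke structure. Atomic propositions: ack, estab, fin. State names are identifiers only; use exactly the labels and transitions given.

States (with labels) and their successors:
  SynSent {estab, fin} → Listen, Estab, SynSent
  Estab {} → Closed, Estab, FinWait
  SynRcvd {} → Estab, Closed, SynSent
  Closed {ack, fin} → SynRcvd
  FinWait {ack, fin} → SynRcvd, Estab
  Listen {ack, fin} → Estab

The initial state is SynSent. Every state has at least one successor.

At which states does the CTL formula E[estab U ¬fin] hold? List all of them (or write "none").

{SynSent, Estab, SynRcvd}

States satisfying estab: {SynSent}.
States satisfying ¬fin: {Estab, SynRcvd}.
States satisfying E[estab U ¬fin]: {SynSent, Estab, SynRcvd}.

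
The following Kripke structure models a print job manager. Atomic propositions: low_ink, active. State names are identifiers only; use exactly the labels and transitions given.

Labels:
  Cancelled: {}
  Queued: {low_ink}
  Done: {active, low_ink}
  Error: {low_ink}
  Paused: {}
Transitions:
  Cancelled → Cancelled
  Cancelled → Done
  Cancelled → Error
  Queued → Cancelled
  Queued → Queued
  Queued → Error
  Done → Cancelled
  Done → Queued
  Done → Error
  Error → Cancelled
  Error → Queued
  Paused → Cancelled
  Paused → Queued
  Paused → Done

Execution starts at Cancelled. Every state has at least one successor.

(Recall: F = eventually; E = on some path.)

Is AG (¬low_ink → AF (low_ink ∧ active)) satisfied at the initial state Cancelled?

Does not hold

States satisfying ¬low_ink → AF (low_ink ∧ active): {Queued, Done, Error}.
States satisfying AG (¬low_ink → AF (low_ink ∧ active)): ∅.
Cancelled is reachable from Cancelled and violates ¬low_ink → AF (low_ink ∧ active), so AG fails at Cancelled.
Cancelled ∉ Sat(AG (¬low_ink → AF (low_ink ∧ active))).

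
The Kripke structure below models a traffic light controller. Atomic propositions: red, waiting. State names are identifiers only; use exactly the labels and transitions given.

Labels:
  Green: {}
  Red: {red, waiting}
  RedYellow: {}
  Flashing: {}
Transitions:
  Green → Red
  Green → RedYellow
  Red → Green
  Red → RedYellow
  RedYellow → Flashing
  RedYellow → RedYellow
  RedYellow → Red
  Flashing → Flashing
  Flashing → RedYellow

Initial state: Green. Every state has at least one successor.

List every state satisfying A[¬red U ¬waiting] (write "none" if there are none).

{Green, RedYellow, Flashing}

States satisfying ¬red: {Green, RedYellow, Flashing}.
States satisfying ¬waiting: {Green, RedYellow, Flashing}.
States satisfying A[¬red U ¬waiting]: {Green, RedYellow, Flashing}.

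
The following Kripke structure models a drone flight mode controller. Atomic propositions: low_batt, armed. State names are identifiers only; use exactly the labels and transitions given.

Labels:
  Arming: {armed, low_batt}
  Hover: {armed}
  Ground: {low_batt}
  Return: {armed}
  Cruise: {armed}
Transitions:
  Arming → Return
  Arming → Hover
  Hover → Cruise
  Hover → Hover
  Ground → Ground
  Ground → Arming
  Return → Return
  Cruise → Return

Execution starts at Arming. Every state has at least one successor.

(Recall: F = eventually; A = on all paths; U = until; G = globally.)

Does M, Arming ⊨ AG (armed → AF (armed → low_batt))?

No

States satisfying armed → AF (armed → low_batt): {Arming, Ground}.
States satisfying AG (armed → AF (armed → low_batt)): ∅.
Cruise is reachable from Arming and violates armed → AF (armed → low_batt), so AG fails at Arming.
Arming ∉ Sat(AG (armed → AF (armed → low_batt))).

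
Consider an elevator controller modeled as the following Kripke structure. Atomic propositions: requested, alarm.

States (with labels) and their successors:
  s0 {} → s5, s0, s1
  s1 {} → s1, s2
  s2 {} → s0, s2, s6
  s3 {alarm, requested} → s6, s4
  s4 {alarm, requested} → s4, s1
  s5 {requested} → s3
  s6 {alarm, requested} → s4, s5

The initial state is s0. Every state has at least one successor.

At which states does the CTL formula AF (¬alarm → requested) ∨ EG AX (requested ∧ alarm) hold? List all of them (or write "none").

States satisfying ¬alarm → requested: {s3, s4, s5, s6}.
States satisfying AF (¬alarm → requested): {s3, s4, s5, s6}.
States satisfying AX (requested ∧ alarm): {s3, s5}.
States satisfying EG AX (requested ∧ alarm): ∅.
States satisfying AF (¬alarm → requested) ∨ EG AX (requested ∧ alarm): {s3, s4, s5, s6}.

{s3, s4, s5, s6}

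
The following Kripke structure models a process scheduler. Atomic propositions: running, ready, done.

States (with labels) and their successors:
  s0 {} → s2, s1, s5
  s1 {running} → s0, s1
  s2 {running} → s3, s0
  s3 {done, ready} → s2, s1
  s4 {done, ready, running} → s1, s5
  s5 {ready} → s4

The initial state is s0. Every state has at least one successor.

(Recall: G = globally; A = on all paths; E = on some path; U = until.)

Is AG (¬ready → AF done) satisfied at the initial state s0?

No

States satisfying ¬ready → AF done: {s3, s4, s5}.
States satisfying AG (¬ready → AF done): ∅.
s0 is reachable from s0 and violates ¬ready → AF done, so AG fails at s0.
s0 ∉ Sat(AG (¬ready → AF done)).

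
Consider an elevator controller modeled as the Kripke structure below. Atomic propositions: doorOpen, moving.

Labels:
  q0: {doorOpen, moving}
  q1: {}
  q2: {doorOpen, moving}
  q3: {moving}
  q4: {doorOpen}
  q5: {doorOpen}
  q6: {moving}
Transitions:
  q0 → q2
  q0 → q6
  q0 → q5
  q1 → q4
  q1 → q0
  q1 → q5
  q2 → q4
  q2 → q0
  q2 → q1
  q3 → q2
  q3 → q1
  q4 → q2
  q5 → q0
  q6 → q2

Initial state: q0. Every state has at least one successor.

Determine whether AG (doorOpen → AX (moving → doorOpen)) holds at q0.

Violated

States satisfying doorOpen → AX (moving → doorOpen): {q1, q2, q3, q4, q5, q6}.
States satisfying AG (doorOpen → AX (moving → doorOpen)): ∅.
q0 is reachable from q0 and violates doorOpen → AX (moving → doorOpen), so AG fails at q0.
q0 ∉ Sat(AG (doorOpen → AX (moving → doorOpen))).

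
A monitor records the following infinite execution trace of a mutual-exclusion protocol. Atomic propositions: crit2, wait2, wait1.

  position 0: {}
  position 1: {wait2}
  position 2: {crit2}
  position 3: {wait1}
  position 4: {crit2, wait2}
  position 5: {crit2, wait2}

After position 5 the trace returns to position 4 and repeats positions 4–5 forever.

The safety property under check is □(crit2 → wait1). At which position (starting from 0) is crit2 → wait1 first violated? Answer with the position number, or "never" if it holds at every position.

2

Check crit2 → wait1 at each position in order: 0 ✓, 1 ✓.
At position 2 the labels are {crit2}, so crit2 → wait1 is false there. This is the first violation.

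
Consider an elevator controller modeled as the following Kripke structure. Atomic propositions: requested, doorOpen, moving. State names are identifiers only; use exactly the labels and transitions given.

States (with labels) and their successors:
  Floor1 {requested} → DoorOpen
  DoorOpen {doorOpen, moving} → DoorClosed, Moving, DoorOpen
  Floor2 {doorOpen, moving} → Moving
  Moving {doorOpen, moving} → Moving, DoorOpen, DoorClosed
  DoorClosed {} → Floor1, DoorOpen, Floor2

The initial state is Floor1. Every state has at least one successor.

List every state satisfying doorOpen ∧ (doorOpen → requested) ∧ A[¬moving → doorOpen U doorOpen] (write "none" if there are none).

none

States satisfying doorOpen → requested: {Floor1, DoorClosed}.
States satisfying doorOpen ∧ (doorOpen → requested): ∅.
States satisfying ¬moving → doorOpen: {DoorOpen, Floor2, Moving}.
States satisfying doorOpen: {DoorOpen, Floor2, Moving}.
States satisfying A[¬moving → doorOpen U doorOpen]: {DoorOpen, Floor2, Moving}.
States satisfying doorOpen ∧ (doorOpen → requested) ∧ A[¬moving → doorOpen U doorOpen]: ∅.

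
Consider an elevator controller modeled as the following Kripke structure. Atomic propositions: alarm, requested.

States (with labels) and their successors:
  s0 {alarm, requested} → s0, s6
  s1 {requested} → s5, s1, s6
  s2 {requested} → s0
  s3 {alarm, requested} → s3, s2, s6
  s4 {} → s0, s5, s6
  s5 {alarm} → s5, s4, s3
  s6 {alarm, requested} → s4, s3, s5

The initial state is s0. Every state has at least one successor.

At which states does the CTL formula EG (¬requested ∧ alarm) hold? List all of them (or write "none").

States satisfying ¬requested ∧ alarm: {s5}.
States satisfying EG (¬requested ∧ alarm): {s5}.

{s5}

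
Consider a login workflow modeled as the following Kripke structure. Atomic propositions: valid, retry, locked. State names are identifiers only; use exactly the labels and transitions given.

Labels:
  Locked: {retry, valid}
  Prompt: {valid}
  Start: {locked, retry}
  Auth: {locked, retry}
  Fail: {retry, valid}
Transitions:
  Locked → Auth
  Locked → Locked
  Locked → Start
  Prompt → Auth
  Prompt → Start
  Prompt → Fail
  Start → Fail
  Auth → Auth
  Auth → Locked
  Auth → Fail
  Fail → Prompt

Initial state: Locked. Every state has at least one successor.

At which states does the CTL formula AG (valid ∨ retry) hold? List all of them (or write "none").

{Locked, Prompt, Start, Auth, Fail}

States satisfying valid ∨ retry: {Locked, Prompt, Start, Auth, Fail}.
States satisfying AG (valid ∨ retry): {Locked, Prompt, Start, Auth, Fail}.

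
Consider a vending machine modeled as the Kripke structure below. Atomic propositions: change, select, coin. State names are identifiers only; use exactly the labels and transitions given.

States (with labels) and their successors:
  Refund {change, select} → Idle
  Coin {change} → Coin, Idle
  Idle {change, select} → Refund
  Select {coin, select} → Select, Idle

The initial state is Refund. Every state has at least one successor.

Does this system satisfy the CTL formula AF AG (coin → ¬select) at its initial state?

States satisfying AG (coin → ¬select): {Refund, Coin, Idle}.
States satisfying AF AG (coin → ¬select): {Refund, Coin, Idle}.
Refund ∈ Sat(AF AG (coin → ¬select)).

Satisfied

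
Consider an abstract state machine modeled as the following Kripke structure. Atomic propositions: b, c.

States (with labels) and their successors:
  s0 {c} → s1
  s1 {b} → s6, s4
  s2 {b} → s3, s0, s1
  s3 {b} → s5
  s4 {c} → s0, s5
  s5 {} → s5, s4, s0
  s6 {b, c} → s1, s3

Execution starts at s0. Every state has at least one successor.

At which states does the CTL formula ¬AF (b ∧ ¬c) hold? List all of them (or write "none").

{s4, s5}

States satisfying b ∧ ¬c: {s1, s2, s3}.
States satisfying AF (b ∧ ¬c): {s0, s1, s2, s3, s6}.
States satisfying ¬AF (b ∧ ¬c): {s4, s5}.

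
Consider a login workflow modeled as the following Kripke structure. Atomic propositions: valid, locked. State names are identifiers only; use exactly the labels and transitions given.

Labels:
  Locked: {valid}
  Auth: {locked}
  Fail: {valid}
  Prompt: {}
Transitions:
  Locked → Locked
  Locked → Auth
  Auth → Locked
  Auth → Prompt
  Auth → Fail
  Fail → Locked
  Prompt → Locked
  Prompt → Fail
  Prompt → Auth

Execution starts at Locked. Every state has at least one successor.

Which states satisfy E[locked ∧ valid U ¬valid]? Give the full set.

States satisfying locked ∧ valid: ∅.
States satisfying ¬valid: {Auth, Prompt}.
States satisfying E[locked ∧ valid U ¬valid]: {Auth, Prompt}.

{Auth, Prompt}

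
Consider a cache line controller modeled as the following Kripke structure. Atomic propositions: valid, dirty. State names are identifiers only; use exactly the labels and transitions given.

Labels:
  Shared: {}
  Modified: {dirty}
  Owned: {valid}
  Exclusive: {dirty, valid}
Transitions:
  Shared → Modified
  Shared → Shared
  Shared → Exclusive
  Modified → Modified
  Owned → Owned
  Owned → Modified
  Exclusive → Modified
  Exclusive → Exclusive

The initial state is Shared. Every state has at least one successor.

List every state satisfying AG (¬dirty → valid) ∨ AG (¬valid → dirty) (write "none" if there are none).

{Modified, Owned, Exclusive}

States satisfying ¬dirty → valid: {Modified, Owned, Exclusive}.
States satisfying AG (¬dirty → valid): {Modified, Owned, Exclusive}.
States satisfying ¬valid → dirty: {Modified, Owned, Exclusive}.
States satisfying AG (¬valid → dirty): {Modified, Owned, Exclusive}.
States satisfying AG (¬dirty → valid) ∨ AG (¬valid → dirty): {Modified, Owned, Exclusive}.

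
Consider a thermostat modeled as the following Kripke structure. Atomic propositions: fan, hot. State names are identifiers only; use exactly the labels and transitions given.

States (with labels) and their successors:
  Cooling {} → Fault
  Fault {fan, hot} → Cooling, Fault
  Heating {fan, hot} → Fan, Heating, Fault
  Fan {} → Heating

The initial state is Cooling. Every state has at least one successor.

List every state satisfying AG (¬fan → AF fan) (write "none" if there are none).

States satisfying ¬fan → AF fan: {Cooling, Fault, Heating, Fan}.
States satisfying AG (¬fan → AF fan): {Cooling, Fault, Heating, Fan}.

{Cooling, Fault, Heating, Fan}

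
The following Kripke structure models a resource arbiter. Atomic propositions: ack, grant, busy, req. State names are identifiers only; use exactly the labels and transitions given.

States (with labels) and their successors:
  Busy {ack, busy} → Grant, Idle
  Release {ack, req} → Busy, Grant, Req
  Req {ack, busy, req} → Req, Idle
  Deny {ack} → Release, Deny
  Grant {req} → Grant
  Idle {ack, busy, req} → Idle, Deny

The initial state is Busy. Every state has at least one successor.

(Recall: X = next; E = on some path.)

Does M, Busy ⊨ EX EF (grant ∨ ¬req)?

States satisfying EF (grant ∨ ¬req): {Busy, Release, Req, Deny, Idle}.
States satisfying EX EF (grant ∨ ¬req): {Busy, Release, Req, Deny, Idle}.
Busy ∈ Sat(EX EF (grant ∨ ¬req)).

Yes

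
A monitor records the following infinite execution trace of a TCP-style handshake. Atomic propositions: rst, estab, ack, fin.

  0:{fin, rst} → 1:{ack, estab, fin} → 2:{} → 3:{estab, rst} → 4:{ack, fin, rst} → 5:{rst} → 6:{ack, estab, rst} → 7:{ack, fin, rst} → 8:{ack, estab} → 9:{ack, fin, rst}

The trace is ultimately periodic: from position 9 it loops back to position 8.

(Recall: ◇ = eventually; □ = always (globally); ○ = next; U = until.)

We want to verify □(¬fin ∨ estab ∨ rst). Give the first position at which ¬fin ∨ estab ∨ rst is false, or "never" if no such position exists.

never

¬fin ∨ estab ∨ rst holds at every position 0..9, and those are all the positions the trace ever visits, so the invariant □(¬fin ∨ estab ∨ rst) is never violated.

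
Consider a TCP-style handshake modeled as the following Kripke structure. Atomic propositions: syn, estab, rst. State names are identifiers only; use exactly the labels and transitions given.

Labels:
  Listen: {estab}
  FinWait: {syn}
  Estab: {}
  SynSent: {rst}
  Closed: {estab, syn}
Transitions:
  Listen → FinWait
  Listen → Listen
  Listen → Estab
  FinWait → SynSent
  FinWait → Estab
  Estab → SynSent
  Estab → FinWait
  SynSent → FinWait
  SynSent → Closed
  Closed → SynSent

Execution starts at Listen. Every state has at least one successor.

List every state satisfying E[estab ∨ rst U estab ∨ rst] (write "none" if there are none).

States satisfying estab ∨ rst: {Listen, SynSent, Closed}.
States satisfying E[estab ∨ rst U estab ∨ rst]: {Listen, SynSent, Closed}.

{Listen, SynSent, Closed}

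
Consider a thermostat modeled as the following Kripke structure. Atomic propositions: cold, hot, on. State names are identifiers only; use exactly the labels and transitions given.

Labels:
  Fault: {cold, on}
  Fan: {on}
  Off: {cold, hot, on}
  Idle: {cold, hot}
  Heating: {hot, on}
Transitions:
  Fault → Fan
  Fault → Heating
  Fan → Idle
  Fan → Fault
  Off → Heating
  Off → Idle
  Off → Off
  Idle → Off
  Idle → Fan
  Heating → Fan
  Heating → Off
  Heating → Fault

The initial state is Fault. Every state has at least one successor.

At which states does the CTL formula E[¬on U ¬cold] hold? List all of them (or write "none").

{Fan, Idle, Heating}

States satisfying ¬on: {Idle}.
States satisfying ¬cold: {Fan, Heating}.
States satisfying E[¬on U ¬cold]: {Fan, Idle, Heating}.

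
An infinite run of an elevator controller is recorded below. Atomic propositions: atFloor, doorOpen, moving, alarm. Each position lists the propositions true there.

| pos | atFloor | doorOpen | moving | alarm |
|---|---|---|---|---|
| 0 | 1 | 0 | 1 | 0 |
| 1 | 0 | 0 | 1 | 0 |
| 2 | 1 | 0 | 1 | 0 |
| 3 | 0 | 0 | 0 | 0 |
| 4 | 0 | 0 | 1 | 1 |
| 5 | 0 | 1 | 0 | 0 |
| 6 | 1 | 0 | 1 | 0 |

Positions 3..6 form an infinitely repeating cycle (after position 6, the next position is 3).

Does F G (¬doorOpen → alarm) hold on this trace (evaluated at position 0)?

G (¬doorOpen → alarm) is false at every position 0..6, so it never becomes true and F G (¬doorOpen → alarm) fails.

Violated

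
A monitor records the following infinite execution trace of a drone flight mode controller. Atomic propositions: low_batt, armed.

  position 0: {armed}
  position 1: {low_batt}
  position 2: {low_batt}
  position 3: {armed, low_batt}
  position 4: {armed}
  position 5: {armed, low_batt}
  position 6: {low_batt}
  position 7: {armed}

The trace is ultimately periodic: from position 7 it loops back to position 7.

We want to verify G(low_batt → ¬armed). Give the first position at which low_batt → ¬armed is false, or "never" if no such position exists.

3

Check low_batt → ¬armed at each position in order: 0 ✓, 1 ✓, 2 ✓.
At position 3 the labels are {armed, low_batt}, so low_batt → ¬armed is false there. This is the first violation.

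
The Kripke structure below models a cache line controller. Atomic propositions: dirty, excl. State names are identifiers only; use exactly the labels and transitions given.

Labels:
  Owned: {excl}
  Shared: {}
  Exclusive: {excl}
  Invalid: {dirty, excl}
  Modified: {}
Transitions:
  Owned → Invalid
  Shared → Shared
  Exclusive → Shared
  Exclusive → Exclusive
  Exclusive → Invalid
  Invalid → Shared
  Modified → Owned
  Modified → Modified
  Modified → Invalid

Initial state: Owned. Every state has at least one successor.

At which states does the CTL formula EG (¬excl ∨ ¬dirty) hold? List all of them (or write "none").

States satisfying ¬excl ∨ ¬dirty: {Owned, Shared, Exclusive, Modified}.
States satisfying EG (¬excl ∨ ¬dirty): {Shared, Exclusive, Modified}.

{Shared, Exclusive, Modified}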